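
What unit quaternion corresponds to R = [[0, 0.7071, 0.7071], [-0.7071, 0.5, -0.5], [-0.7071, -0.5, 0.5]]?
0.7071 + 0.5j - 0.5k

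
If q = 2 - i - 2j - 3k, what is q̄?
2 + i + 2j + 3k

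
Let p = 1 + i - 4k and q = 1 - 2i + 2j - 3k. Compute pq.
-9 + 7i + 13j - 5k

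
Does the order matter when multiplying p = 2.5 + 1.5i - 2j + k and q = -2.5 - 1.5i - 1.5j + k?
Yes: pq = -8 - 8i - 1.75j - 5.25k ≠ -8 - 7i + 4.25j + 5.25k = qp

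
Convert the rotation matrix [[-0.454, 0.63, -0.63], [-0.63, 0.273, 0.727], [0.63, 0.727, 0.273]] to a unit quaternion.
0.5225 - 0.6029j - 0.6029k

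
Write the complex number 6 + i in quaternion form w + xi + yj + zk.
6 + i + 0j + 0k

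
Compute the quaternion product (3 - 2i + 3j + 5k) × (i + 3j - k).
-2 - 15i + 12j - 12k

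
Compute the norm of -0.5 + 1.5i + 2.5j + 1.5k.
√11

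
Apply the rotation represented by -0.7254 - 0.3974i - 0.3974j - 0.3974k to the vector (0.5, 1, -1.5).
(-1.415, 1.206, 0.21)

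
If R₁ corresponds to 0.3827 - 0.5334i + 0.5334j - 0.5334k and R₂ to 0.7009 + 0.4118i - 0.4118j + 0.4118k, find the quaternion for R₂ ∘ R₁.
0.9272 - 0.2163i + 0.2163j - 0.2163k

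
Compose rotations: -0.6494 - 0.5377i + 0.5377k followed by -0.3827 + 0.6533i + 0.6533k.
0.2485 - 0.2185i - 0.7026j - 0.63k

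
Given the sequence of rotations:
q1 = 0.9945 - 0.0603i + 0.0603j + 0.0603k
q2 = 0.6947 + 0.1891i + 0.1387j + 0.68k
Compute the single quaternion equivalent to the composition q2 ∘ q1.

q2 · q1 = 0.6529 + 0.1135i + 0.1274j + 0.7379k
0.6529 + 0.1135i + 0.1274j + 0.7379k


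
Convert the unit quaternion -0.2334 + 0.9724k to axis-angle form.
axis = (0, 0, 1), θ = 207°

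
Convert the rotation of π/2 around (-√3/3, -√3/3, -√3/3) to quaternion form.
0.7071 - 0.4082i - 0.4082j - 0.4082k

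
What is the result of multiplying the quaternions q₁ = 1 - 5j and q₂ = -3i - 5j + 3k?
-25 - 18i - 5j - 12k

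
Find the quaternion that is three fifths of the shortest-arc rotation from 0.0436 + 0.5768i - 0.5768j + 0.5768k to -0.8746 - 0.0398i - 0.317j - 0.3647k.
0.7063 + 0.3546i - 0.0764j + 0.6079k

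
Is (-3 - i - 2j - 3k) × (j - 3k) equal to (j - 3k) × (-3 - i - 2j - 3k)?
No: pq = -7 + 9i - 6j + 8k ≠ -7 - 9i + 10k = qp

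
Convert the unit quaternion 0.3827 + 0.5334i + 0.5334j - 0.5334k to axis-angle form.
axis = (√3/3, √3/3, -√3/3), θ = 3π/4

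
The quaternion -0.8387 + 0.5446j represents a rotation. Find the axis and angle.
axis = (0, 1, 0), θ = 294°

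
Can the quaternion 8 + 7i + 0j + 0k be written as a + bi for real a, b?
Yes. The quaternion 8 + 7i has j- and k-coefficients y = z = 0, so it lies in the complex subalgebra spanned by 1 and i.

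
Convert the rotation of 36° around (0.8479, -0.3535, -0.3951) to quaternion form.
0.9511 + 0.262i - 0.1092j - 0.1221k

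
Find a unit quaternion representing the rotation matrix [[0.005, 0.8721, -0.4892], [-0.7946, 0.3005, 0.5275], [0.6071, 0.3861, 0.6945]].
0.7071 - 0.05i - 0.3876j - 0.5893k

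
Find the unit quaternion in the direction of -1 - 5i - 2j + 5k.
-0.1348 - 0.6742i - 0.2697j + 0.6742k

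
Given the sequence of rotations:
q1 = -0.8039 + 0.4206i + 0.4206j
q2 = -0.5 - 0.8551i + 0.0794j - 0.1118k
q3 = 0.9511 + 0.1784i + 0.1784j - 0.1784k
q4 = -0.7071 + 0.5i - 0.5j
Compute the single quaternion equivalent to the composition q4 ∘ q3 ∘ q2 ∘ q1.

q2 · q1 = 0.7282 + 0.5241i - 0.3212j - 0.3032k
q3 · q2 · q1 = 0.6023 + 0.517i - 0.215j - 0.5691k
q4 · q3 · q2 · q1 = -0.7919 + 0.2201i + 0.1354j + 0.5534k
-0.7919 + 0.2201i + 0.1354j + 0.5534k


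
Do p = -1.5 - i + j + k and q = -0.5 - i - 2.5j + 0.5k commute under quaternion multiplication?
No: pq = 1.75 + 5i + 2.75j + 2.25k ≠ 1.75 - i + 3.75j - 4.75k = qp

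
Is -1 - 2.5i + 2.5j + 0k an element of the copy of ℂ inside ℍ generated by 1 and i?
No. The quaternion -1 - 2.5i + 2.5j has j-coefficient y = 2.5 and k-coefficient z = 0, not both zero, so it does not lie in the complex subalgebra spanned by 1 and i.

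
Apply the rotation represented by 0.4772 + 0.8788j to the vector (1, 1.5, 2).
(1.133, 1.5, -1.928)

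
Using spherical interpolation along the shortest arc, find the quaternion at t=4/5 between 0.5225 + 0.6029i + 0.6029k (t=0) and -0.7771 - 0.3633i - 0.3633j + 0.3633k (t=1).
0.8083 + 0.4676i + 0.3168j - 0.1661k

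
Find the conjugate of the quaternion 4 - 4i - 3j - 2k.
4 + 4i + 3j + 2k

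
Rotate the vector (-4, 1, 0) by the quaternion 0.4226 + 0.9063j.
(2.571, 1, 3.064)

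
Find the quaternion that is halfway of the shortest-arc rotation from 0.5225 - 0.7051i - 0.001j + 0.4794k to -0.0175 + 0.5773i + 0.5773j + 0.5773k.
0.3576 - 0.8493i - 0.383j - 0.0648k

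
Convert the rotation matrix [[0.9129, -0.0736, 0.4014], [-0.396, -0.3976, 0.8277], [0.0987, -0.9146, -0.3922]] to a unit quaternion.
0.5299 - 0.822i + 0.1428j - 0.1521k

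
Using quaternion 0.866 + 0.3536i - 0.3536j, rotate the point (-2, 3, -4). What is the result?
(0.2, 5.2, -1.387)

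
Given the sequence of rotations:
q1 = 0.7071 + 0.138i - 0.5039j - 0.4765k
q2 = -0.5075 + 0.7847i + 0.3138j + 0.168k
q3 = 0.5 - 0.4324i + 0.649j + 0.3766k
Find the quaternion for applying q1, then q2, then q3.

q2 · q1 = -0.229 + 0.42i + 0.8747j - 0.0781k
q3 · q2 · q1 = -0.4712 - 0.0711i + 0.4131j - 0.7761k
-0.4712 - 0.0711i + 0.4131j - 0.7761k


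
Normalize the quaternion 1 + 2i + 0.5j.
0.4364 + 0.8729i + 0.2182j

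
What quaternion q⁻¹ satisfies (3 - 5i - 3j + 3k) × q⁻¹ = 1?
0.0577 + 0.0962i + 0.0577j - 0.0577k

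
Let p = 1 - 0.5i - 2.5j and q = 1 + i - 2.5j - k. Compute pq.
-4.75 + 3i - 5.5j + 2.75k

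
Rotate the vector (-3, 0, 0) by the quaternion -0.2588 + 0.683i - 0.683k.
(-0.201, -1.061, 2.799)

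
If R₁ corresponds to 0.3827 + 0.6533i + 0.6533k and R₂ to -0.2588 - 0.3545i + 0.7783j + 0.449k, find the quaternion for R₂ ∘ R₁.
-0.1608 + 0.2037i + 0.8228j - 0.5057k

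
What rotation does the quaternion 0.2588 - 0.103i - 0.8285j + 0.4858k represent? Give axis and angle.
axis = (-0.1066, -0.8577, 0.5029), θ = 5π/6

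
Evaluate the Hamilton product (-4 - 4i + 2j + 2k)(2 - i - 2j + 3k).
-14 + 6i + 22j + 2k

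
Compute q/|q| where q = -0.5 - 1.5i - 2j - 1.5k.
-0.169 - 0.5071i - 0.6761j - 0.5071k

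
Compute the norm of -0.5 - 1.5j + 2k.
2.55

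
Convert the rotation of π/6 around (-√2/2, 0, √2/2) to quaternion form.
0.9659 - 0.183i + 0.183k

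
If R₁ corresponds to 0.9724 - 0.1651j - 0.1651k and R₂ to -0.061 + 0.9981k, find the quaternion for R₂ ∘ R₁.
0.1055 + 0.1648i + 0.0101j + 0.9806k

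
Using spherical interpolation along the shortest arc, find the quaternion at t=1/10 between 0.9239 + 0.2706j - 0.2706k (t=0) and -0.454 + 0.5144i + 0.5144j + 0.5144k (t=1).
0.9262 - 0.0643i + 0.1903j - 0.319k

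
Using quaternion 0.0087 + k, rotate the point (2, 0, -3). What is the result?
(-2, 0.035, -3)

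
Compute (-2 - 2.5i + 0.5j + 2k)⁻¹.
-0.1379 + 0.1724i - 0.0345j - 0.1379k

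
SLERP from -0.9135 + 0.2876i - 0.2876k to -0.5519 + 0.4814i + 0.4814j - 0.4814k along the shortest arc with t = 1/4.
-0.8571 + 0.3525i + 0.1294j - 0.3525k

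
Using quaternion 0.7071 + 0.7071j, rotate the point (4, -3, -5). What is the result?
(-5, -3, -4)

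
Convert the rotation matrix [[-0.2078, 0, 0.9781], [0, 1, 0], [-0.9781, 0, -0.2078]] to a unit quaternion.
0.6294 + 0.7771j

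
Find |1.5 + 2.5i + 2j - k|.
3.674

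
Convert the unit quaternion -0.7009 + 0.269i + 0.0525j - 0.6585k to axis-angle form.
axis = (0.3771, 0.0736, -0.9232), θ = 269°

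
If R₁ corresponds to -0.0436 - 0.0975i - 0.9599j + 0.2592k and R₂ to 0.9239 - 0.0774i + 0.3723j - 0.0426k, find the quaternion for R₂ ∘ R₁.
0.3206 - 0.0311i - 0.8789j + 0.3519k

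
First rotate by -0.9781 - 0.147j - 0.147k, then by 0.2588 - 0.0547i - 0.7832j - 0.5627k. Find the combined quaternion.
-0.451 + 0.0859i + 0.72j + 0.5204k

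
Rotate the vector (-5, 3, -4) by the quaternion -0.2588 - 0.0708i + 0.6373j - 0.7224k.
(3.798, 2.25, -5.524)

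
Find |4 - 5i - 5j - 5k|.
√91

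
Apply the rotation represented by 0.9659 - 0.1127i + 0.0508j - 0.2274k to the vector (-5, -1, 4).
(-4.287, 2.161, 4.353)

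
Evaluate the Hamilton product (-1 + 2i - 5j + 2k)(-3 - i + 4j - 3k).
31 + 2i + 15j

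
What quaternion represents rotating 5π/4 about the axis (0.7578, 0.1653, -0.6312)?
-0.3827 + 0.7001i + 0.1527j - 0.5832k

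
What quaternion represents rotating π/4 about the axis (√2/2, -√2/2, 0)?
0.9239 + 0.2706i - 0.2706j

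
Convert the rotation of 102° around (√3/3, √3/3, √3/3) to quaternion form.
0.6293 + 0.4487i + 0.4487j + 0.4487k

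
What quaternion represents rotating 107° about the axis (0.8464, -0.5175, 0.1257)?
0.5948 + 0.6804i - 0.416j + 0.101k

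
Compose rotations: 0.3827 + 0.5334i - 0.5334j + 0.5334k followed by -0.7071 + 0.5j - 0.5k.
0.2628 - 0.3772i + 0.3018j - 0.8352k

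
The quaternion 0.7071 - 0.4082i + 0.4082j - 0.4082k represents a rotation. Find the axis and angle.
axis = (-√3/3, √3/3, -√3/3), θ = π/2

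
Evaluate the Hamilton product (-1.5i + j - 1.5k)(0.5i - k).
-0.75 - i - 2.25j - 0.5k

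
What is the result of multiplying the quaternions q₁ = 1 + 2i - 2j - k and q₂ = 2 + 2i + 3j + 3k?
7 + 3i - 9j + 11k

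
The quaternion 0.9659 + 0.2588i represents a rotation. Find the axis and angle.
axis = (1, 0, 0), θ = π/6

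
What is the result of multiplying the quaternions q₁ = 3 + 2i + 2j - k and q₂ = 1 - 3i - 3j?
15 - 10i - 4j - k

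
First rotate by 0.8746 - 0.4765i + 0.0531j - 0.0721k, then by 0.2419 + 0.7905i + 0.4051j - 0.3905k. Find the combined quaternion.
0.5386 + 0.5676i + 0.6102j - 0.124k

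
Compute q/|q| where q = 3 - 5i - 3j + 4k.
0.3906 - 0.6509i - 0.3906j + 0.5208k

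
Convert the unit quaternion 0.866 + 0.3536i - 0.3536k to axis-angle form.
axis = (√2/2, 0, -√2/2), θ = π/3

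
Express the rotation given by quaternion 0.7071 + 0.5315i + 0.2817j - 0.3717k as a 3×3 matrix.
[[0.565, 0.8251, 0.0033], [-0.2262, 0.1587, -0.9611], [-0.7935, 0.5422, 0.2763]]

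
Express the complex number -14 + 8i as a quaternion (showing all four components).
-14 + 8i + 0j + 0k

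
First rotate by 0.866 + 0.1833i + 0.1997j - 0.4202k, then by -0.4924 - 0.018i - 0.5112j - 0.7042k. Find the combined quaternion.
-0.6169 + 0.2496i - 0.6777j - 0.3128k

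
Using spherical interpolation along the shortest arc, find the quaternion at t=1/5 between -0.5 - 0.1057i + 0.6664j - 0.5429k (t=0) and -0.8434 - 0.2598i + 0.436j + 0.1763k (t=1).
-0.6106 - 0.1475i + 0.6579j - 0.4155k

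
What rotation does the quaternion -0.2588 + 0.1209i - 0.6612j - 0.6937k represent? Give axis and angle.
axis = (0.1252, -0.6845, -0.7182), θ = 7π/6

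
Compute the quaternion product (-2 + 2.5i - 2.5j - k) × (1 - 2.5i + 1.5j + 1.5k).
9.5 + 5.25i - 6.75j - 6.5k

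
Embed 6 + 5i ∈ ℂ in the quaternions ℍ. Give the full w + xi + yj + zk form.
6 + 5i + 0j + 0k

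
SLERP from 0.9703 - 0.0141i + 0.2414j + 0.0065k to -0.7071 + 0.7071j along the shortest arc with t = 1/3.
0.995 - 0.0104i - 0.0991j + 0.0048k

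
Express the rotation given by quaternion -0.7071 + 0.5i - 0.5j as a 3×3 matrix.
[[0.5, -0.5, 0.7071], [-0.5, 0.5, 0.7071], [-0.7071, -0.7071, 0]]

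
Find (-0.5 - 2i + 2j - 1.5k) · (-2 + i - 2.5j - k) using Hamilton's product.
6.5 - 2.25i - 6.25j + 6.5k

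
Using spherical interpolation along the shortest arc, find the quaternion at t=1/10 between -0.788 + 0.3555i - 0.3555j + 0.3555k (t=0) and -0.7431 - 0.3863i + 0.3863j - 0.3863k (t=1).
-0.866 + 0.2887i - 0.2887j + 0.2887k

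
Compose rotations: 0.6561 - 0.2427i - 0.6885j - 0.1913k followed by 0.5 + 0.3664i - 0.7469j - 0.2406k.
-0.1433 + 0.0963i - 0.7058j - 0.687k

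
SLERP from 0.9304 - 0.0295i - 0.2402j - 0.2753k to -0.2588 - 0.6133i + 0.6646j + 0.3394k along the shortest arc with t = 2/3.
0.5642 + 0.4462i - 0.5921j - 0.3632k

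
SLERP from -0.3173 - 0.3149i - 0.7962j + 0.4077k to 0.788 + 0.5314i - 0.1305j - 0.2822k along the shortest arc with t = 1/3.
-0.5601 - 0.454i - 0.5489j + 0.4229k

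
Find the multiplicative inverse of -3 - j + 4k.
-0.1154 + 0.0385j - 0.1538k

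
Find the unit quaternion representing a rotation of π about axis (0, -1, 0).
-j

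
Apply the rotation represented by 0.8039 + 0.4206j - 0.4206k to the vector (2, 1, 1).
(1.937, -1.06, -1.06)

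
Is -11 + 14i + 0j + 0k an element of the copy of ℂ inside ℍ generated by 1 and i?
Yes. The quaternion -11 + 14i has j- and k-coefficients y = z = 0, so it lies in the complex subalgebra spanned by 1 and i.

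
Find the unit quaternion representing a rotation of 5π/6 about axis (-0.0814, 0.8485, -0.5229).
0.2588 - 0.0786i + 0.8196j - 0.5051k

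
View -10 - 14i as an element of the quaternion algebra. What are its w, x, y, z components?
-10 - 14i + 0j + 0k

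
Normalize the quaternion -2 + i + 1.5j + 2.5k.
-0.5443 + 0.2722i + 0.4082j + 0.6804k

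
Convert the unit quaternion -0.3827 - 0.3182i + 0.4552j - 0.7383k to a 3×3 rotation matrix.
[[-0.5046, -0.8548, 0.1214], [0.2754, -0.2927, -0.9157], [0.8183, -0.4286, 0.3831]]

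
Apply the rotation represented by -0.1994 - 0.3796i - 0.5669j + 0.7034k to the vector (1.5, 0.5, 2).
(-1.209, -1.812, -1.325)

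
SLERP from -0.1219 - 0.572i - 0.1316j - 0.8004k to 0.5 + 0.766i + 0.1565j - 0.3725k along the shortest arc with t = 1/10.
-0.186 - 0.6549i - 0.1479j - 0.7174k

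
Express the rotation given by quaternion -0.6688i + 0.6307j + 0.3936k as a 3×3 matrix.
[[-0.1054, -0.8436, -0.5265], [-0.8436, -0.2044, 0.4965], [-0.5265, 0.4965, -0.6902]]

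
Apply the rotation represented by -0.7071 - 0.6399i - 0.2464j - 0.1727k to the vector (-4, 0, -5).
(-6.123, 1.861, 0.212)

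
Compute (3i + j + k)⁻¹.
-0.2727i - 0.0909j - 0.0909k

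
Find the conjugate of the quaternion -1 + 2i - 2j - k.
-1 - 2i + 2j + k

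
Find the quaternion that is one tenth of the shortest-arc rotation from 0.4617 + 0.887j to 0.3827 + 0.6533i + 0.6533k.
0.4997 + 0.0922i + 0.8563j + 0.0922k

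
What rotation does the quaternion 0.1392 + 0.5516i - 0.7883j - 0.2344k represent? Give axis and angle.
axis = (0.557, -0.7961, -0.2367), θ = 164°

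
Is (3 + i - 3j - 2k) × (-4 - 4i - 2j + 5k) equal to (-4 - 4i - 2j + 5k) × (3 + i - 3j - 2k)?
No: pq = -4 - 35i + 9j + 9k ≠ -4 + 3i + 3j + 37k = qp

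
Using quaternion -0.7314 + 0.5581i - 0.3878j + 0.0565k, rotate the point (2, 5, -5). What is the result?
(-3.517, -3.041, -5.691)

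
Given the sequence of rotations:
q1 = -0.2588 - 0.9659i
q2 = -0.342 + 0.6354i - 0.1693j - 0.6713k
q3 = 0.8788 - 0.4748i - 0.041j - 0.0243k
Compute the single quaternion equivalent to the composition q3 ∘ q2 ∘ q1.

q2 · q1 = 0.7022 + 0.1659i + 0.6922j + 0.0102k
q3 · q2 · q1 = 0.7245 - 0.1712i + 0.5803j - 0.33k
0.7245 - 0.1712i + 0.5803j - 0.33k


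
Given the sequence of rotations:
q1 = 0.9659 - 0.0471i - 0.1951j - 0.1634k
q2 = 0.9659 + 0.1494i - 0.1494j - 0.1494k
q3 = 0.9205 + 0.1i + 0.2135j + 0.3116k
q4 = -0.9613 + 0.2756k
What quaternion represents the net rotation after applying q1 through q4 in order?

q2 · q1 = 0.8864 + 0.0941i - 0.3013j - 0.3383k
q3 · q2 · q1 = 0.9763 + 0.1969i - 0.0249j - 0.0854k
q4 · q3 · q2 · q1 = -0.915 - 0.1824i + 0.0782j + 0.3512k
-0.915 - 0.1824i + 0.0782j + 0.3512k


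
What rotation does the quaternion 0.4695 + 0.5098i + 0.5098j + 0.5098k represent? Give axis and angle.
axis = (√3/3, √3/3, √3/3), θ = 124°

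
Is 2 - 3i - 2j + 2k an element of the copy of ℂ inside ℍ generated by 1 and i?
No. The quaternion 2 - 3i - 2j + 2k has j-coefficient y = -2 and k-coefficient z = 2, not both zero, so it does not lie in the complex subalgebra spanned by 1 and i.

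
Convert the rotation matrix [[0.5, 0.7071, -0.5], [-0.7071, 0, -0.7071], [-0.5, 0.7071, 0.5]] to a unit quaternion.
0.7071 + 0.5i - 0.5k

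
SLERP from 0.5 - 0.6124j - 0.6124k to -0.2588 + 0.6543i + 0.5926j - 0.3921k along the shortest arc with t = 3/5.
0.4495 - 0.4801i - 0.7527j - 0.0302k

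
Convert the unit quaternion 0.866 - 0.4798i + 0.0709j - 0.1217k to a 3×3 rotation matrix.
[[0.9603, 0.1427, 0.2396], [-0.2788, 0.51, 0.8138], [-0.006, -0.8483, 0.5295]]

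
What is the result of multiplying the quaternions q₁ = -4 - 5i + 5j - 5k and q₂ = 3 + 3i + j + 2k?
8 - 12i + 6j - 43k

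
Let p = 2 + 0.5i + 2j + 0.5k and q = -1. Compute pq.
-2 - 0.5i - 2j - 0.5k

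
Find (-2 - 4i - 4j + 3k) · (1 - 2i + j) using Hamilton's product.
-6 - 3i - 12j - 9k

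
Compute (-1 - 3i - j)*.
-1 + 3i + j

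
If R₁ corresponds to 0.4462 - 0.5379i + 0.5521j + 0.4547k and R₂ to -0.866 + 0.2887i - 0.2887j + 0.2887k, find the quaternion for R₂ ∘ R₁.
-0.203 + 0.304i - 0.8935j - 0.2609k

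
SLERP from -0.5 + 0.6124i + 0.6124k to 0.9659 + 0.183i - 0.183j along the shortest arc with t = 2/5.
-0.8297 + 0.3417i + 0.0904j + 0.4321k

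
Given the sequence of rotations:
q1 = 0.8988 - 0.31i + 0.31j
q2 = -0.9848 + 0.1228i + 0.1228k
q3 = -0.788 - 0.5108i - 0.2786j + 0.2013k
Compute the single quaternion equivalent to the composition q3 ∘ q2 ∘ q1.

q2 · q1 = -0.8471 + 0.3776i - 0.3434j + 0.1484k
q3 · q2 · q1 = 0.7348 + 0.1629i + 0.6584j - 0.0069k
0.7348 + 0.1629i + 0.6584j - 0.0069k


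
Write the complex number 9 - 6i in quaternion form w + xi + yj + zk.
9 - 6i + 0j + 0k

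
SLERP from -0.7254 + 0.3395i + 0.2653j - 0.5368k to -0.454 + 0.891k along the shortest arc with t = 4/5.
0.2109 + 0.0963i + 0.0752j - 0.9698k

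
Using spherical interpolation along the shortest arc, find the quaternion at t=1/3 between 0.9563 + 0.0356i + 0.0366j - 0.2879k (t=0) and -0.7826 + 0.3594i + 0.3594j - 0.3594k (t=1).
0.9853 - 0.11i - 0.1093j - 0.0719k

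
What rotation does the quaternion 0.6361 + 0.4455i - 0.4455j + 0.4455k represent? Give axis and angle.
axis = (√3/3, -√3/3, √3/3), θ = 101°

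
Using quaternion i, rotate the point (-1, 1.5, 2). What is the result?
(-1, -1.5, -2)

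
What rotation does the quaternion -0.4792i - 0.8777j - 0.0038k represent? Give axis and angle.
axis = (-0.4792, -0.8777, -0.0038), θ = π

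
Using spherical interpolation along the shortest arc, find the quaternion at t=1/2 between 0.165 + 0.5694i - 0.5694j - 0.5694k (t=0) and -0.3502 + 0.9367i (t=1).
-0.1078 + 0.8767i - 0.3315j - 0.3315k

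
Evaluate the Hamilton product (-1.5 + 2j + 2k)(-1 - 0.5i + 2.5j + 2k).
-7.5 - 0.25i - 6.75j - 4k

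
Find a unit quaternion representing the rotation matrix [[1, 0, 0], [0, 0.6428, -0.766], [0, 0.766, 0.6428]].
0.9063 + 0.4226i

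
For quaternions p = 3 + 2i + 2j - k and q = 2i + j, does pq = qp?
No: pq = -6 + 7i + j - 2k ≠ -6 + 5i + 5j + 2k = qp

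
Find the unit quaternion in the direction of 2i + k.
0.8944i + 0.4472k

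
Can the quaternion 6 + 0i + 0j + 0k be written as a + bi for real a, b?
Yes. The quaternion 6 has j- and k-coefficients y = z = 0, so it lies in the complex subalgebra spanned by 1 and i.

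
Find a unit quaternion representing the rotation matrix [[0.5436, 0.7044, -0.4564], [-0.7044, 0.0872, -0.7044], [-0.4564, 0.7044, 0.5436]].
0.7373 + 0.4777i - 0.4777k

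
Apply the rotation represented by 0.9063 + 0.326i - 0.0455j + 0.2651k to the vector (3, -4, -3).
(4.336, 0.61, -3.851)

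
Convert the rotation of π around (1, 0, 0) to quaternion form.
i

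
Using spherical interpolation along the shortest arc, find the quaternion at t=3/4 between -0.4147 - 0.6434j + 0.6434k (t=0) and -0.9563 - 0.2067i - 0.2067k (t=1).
-0.9599 - 0.1777i - 0.2136j + 0.0359k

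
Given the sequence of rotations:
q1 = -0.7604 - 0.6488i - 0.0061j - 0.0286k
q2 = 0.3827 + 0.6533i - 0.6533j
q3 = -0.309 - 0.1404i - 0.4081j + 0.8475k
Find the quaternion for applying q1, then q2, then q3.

q2 · q1 = 0.1289 - 0.7264i + 0.5131j - 0.4388k
q3 · q2 · q1 = 0.4395 - 0.0494i - 0.8884j - 0.1237k
0.4395 - 0.0494i - 0.8884j - 0.1237k


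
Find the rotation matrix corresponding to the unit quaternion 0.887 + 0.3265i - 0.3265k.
[[0.7868, 0.5792, -0.2132], [-0.5792, 0.5736, -0.5792], [-0.2132, 0.5792, 0.7868]]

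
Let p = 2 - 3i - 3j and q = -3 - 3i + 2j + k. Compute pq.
-9 + 16j - 13k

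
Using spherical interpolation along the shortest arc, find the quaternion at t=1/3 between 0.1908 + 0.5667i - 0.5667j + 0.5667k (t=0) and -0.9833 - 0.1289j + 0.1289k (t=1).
0.6429 + 0.4832i - 0.4202j + 0.4202k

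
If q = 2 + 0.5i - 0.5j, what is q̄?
2 - 0.5i + 0.5j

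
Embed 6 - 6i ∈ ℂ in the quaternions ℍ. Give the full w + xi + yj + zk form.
6 - 6i + 0j + 0k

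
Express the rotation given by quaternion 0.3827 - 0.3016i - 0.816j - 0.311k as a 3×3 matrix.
[[-0.5252, 0.7303, -0.437], [0.2542, 0.6246, 0.7384], [0.8122, 0.2767, -0.5136]]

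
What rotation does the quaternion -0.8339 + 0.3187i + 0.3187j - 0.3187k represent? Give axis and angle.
axis = (√3/3, √3/3, -√3/3), θ = 293°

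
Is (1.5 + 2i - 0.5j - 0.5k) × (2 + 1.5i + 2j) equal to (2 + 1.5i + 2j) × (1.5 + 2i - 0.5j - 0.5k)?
No: pq = 1 + 7.25i + 1.25j + 3.75k ≠ 1 + 5.25i + 2.75j - 5.75k = qp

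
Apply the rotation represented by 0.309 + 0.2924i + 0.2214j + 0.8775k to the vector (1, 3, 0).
(-1.877, -1.461, 2.084)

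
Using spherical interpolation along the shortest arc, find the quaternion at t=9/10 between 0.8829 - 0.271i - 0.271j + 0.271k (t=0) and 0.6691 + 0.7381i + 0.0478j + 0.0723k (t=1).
0.7426 + 0.6618i + 0.0108j + 0.1024k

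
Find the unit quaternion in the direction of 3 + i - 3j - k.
0.6708 + 0.2236i - 0.6708j - 0.2236k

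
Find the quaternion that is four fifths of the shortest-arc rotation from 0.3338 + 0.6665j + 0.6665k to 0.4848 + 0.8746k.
0.4737 + 0.1454j + 0.8686k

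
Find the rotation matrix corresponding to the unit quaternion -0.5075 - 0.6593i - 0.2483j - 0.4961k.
[[0.3845, -0.1761, 0.9062], [0.8309, -0.3616, -0.4228], [0.4021, 0.9156, 0.0073]]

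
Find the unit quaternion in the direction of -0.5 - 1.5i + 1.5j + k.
-0.2085 - 0.6255i + 0.6255j + 0.417k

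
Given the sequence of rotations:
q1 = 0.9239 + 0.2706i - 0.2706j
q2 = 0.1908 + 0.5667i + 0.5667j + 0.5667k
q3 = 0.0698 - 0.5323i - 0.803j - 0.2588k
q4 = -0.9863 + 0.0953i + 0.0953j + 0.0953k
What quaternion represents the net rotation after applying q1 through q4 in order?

q2 · q1 = 0.1763 + 0.7286i + 0.6253j + 0.2169k
q3 · q2 · q1 = 0.9584 - 0.0553i - 0.171j + 0.2217k
q4 · q3 · q2 · q1 = -0.9448 + 0.1833i + 0.2336j - 0.1384k
-0.9448 + 0.1833i + 0.2336j - 0.1384k


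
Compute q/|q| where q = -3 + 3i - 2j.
-0.6396 + 0.6396i - 0.4264j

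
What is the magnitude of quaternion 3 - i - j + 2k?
√15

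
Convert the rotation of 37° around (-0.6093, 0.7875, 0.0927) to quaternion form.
0.9483 - 0.1933i + 0.2499j + 0.0294k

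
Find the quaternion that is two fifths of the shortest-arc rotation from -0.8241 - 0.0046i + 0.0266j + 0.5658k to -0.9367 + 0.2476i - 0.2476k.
-0.9595 + 0.108i + 0.0174j + 0.2595k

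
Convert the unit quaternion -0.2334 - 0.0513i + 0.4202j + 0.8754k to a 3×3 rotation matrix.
[[-0.8858, 0.3655, -0.286], [-0.4517, -0.5379, 0.7117], [0.1063, 0.7596, 0.6416]]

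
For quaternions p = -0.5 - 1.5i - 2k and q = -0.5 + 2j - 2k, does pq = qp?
No: pq = -3.75 + 4.75i - 4j - k ≠ -3.75 - 3.25i + 2j + 5k = qp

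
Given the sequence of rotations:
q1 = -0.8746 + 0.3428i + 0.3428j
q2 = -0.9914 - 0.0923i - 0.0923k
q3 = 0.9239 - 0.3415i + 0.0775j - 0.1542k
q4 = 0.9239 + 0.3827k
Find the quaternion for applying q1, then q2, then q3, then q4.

q2 · q1 = 0.8987 - 0.2275i - 0.3715j + 0.0491k
q3 · q2 · q1 = 0.789 - 0.5706i - 0.2217j + 0.0513k
q4 · q3 · q2 · q1 = 0.7093 - 0.4423i - 0.4232j + 0.3493k
0.7093 - 0.4423i - 0.4232j + 0.3493k


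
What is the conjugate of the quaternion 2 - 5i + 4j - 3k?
2 + 5i - 4j + 3k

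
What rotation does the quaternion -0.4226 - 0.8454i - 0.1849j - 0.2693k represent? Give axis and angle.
axis = (-0.9328, -0.204, -0.2971), θ = 230°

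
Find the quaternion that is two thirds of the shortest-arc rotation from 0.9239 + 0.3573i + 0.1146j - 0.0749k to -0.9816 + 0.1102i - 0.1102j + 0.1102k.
0.9871 + 0.0482i + 0.1146j - 0.1009k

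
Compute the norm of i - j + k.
√3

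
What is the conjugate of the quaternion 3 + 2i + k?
3 - 2i - k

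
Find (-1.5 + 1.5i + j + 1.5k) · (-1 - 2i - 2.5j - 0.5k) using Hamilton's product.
7.75 + 4.75i + 0.5j - 2.5k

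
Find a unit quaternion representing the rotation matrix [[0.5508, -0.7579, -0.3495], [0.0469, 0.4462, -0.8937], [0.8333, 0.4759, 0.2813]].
0.7547 + 0.4537i - 0.3918j + 0.2666k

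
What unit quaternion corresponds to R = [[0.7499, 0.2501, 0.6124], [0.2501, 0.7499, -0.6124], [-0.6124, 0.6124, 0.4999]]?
0.866 + 0.3536i + 0.3536j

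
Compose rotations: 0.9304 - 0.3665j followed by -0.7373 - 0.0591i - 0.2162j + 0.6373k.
-0.7652 + 0.1786i + 0.0691j + 0.6146k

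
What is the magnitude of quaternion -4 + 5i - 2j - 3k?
√54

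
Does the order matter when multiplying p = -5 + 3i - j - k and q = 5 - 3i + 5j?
Yes: pq = -11 + 35i - 27j + 7k ≠ -11 + 25i - 33j - 17k = qp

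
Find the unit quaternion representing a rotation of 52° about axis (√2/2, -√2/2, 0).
0.8988 + 0.31i - 0.31j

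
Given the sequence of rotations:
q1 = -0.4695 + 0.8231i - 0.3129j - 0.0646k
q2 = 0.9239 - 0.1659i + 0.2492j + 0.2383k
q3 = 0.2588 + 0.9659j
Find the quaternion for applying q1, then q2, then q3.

q2 · q1 = -0.2038 + 0.8968i - 0.2207j - 0.3248k
q3 · q2 · q1 = 0.1604 - 0.0816i - 0.254j - 0.9503k
0.1604 - 0.0816i - 0.254j - 0.9503k


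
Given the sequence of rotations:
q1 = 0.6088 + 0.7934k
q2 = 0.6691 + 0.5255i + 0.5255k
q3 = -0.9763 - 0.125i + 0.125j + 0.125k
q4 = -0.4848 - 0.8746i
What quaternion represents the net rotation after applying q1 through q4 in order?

q2 · q1 = -0.0096 + 0.3199i - 0.4169j + 0.8508k
q3 · q2 · q1 = -0.0049 - 0.1527i + 0.5522j - 0.8197k
q4 · q3 · q2 · q1 = -0.1312 + 0.0783i - 0.9846j - 0.0856k
-0.1312 + 0.0783i - 0.9846j - 0.0856k


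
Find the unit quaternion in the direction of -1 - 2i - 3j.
-0.2673 - 0.5345i - 0.8018j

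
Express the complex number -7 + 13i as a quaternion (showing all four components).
-7 + 13i + 0j + 0k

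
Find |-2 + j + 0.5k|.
2.291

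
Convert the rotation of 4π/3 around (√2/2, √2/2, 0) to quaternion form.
-0.5 + 0.6124i + 0.6124j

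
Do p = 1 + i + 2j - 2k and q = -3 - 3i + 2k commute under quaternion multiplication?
No: pq = 4 - 2i - 2j + 14k ≠ 4 - 10i - 10j + 2k = qp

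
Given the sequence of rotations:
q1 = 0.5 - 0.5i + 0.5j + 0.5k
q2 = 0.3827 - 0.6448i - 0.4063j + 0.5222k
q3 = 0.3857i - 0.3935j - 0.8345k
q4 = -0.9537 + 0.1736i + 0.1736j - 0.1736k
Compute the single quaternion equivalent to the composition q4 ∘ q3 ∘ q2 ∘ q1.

q2 · q1 = -0.189 - 0.978i + 0.0495j - 0.0731k
q3 · q2 · q1 = 0.3357 - 0.0028i + 0.9187j - 0.208k
q4 · q3 · q2 · q1 = -0.5153 + 0.1843i - 0.7813j + 0.3001k
-0.5153 + 0.1843i - 0.7813j + 0.3001k


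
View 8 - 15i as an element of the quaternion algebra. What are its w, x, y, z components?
8 - 15i + 0j + 0k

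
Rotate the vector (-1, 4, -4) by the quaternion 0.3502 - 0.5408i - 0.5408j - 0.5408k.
(3.2, -4.74, 0.54)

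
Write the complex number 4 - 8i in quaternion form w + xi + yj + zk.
4 - 8i + 0j + 0k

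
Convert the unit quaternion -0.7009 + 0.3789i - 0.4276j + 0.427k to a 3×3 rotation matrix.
[[0.2697, 0.2745, 0.923], [-0.9226, 0.3482, 0.166], [-0.2758, -0.8963, 0.3472]]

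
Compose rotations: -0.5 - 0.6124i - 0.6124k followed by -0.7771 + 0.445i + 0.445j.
0.6611 - 0.0191i + 0.05j + 0.7484k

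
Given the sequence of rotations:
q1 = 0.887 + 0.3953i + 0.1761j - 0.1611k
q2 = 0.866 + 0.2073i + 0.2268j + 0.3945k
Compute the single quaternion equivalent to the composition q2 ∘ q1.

q2 · q1 = 0.7098 + 0.4202i + 0.543j + 0.1573k
0.7098 + 0.4202i + 0.543j + 0.1573k


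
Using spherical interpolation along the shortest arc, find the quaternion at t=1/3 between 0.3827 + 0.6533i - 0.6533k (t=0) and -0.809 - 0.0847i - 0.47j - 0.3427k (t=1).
0.6898 + 0.5771i + 0.2177j - 0.3791k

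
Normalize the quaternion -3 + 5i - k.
-0.5071 + 0.8452i - 0.169k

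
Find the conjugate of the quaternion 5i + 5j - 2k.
-5i - 5j + 2k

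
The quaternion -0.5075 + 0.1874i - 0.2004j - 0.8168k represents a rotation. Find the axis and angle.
axis = (0.2175, -0.2326, -0.9479), θ = 241°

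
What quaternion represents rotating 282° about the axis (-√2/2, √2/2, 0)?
-0.7771 - 0.445i + 0.445j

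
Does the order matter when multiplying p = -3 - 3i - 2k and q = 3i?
Yes: pq = 9 - 9i - 6j ≠ 9 - 9i + 6j = qp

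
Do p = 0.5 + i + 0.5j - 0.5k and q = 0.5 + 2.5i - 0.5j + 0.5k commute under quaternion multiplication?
No: pq = -1.75 + 1.75i - 1.75j - 1.75k ≠ -1.75 + 1.75i + 1.75j + 1.75k = qp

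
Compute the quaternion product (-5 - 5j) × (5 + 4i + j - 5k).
-20 + 5i - 30j + 45k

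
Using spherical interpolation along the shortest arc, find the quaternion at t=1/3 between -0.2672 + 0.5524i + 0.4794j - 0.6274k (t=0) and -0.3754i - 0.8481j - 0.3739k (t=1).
-0.2047 + 0.5789i + 0.719j - 0.3255k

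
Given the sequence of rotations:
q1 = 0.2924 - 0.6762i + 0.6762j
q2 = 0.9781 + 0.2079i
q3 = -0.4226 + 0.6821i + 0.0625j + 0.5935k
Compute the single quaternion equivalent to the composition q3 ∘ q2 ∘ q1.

q2 · q1 = 0.4266 - 0.6006i + 0.6614j + 0.1406k
q3 · q2 · q1 = 0.1046 + 0.161i - 0.7052j + 0.6824k
0.1046 + 0.161i - 0.7052j + 0.6824k


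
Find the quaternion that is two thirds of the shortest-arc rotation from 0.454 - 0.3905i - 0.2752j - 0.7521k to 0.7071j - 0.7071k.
0.1918 - 0.1649i + 0.4318j - 0.8658k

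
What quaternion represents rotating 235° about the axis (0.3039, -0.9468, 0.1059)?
-0.4617 + 0.2696i - 0.8398j + 0.0939k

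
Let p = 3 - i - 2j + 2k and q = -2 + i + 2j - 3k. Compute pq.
5 + 7i + 9j - 13k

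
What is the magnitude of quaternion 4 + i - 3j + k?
√27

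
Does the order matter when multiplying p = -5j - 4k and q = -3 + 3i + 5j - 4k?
Yes: pq = 9 + 40i + 3j + 27k ≠ 9 - 40i + 27j - 3k = qp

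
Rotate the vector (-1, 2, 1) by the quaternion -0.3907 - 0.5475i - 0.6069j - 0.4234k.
(1.7, -0.825, 1.558)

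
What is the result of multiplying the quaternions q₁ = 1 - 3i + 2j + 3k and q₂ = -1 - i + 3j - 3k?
-1 - 13i - 11j - 13k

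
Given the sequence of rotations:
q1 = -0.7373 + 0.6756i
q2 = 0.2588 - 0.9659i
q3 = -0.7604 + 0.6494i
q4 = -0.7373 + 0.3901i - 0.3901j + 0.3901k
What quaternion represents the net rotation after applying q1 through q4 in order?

q2 · q1 = 0.4617 + 0.887i
q3 · q2 · q1 = -0.9271 - 0.3746i
q4 · q3 · q2 · q1 = 0.8297 - 0.0855i + 0.2155j - 0.5078k
0.8297 - 0.0855i + 0.2155j - 0.5078k


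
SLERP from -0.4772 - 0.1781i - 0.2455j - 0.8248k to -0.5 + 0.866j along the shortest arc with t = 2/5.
-0.6715 - 0.1425i + 0.3055j - 0.6599k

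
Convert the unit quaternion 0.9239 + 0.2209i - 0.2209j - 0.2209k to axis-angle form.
axis = (√3/3, -√3/3, -√3/3), θ = π/4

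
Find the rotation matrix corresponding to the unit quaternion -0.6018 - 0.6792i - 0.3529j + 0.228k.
[[0.647, 0.7538, 0.115], [0.205, -0.0266, -0.9784], [-0.7345, 0.6566, -0.1717]]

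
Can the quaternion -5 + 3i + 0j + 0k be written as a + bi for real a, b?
Yes. The quaternion -5 + 3i has j- and k-coefficients y = z = 0, so it lies in the complex subalgebra spanned by 1 and i.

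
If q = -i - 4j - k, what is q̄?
i + 4j + k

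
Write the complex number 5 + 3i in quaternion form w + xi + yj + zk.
5 + 3i + 0j + 0k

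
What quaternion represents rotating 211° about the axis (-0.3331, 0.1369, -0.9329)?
-0.2672 - 0.321i + 0.1319j - 0.899k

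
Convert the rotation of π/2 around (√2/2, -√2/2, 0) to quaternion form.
0.7071 + 0.5i - 0.5j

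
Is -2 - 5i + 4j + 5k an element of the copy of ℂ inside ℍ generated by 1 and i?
No. The quaternion -2 - 5i + 4j + 5k has j-coefficient y = 4 and k-coefficient z = 5, not both zero, so it does not lie in the complex subalgebra spanned by 1 and i.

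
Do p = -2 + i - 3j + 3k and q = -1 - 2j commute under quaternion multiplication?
No: pq = -4 + 5i + 7j - 5k ≠ -4 - 7i + 7j - k = qp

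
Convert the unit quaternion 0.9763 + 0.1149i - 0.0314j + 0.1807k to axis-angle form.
axis = (0.5309, -0.1451, 0.8349), θ = 25°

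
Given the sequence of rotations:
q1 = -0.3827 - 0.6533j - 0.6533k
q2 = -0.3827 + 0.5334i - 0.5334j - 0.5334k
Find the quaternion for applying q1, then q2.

q2 · q1 = -0.5505 - 0.2041i + 0.8026j + 0.1057k
-0.5505 - 0.2041i + 0.8026j + 0.1057k


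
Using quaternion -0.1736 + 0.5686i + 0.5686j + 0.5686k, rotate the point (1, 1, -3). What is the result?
(-0.797, -2.376, 2.173)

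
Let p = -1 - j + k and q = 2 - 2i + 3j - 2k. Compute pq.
3 + i - 7j + 2k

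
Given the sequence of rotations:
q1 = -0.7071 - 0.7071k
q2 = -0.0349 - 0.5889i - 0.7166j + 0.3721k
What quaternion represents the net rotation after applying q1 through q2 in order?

q2 · q1 = 0.2878 + 0.9231i + 0.0903j - 0.2384k
0.2878 + 0.9231i + 0.0903j - 0.2384k


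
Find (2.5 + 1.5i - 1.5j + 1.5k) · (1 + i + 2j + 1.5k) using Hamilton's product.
1.75 - 1.25i + 2.75j + 9.75k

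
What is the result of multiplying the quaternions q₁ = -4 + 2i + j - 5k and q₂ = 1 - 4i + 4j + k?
5 + 39i + 3j + 3k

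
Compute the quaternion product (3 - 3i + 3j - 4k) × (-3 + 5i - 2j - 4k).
-4 + 4i - 47j - 9k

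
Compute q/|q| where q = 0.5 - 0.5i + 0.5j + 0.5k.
0.5 - 0.5i + 0.5j + 0.5k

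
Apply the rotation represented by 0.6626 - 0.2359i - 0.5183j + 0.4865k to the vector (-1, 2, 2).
(-2.622, -0.442, -1.388)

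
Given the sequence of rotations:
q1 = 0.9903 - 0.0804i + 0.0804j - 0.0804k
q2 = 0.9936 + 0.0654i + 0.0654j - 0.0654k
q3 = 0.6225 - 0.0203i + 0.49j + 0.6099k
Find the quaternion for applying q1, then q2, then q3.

q2 · q1 = 0.9787 - 0.0151i + 0.1552j - 0.1341k
q3 · q2 · q1 = 0.6147 - 0.1896i + 0.5642j + 0.5177k
0.6147 - 0.1896i + 0.5642j + 0.5177k


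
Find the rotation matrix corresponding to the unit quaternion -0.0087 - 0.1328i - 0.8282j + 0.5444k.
[[-0.9646, 0.2294, -0.1302], [0.2105, 0.372, -0.9041], [-0.159, -0.8994, -0.4071]]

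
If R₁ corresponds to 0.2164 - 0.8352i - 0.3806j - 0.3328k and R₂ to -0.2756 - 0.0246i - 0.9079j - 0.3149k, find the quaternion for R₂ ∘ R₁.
-0.5305 + 0.4072i + 0.1632j - 0.7253k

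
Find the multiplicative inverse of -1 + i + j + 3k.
-0.0833 - 0.0833i - 0.0833j - 0.25k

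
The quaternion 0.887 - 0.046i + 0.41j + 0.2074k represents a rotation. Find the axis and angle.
axis = (-0.0996, 0.8879, 0.4491), θ = 55°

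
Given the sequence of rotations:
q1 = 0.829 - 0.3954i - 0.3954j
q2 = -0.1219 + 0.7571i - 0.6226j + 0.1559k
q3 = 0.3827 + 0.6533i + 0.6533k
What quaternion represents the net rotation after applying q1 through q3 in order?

q2 · q1 = -0.0479 + 0.7375i - 0.5296j - 0.4163k
q3 · q2 · q1 = -0.2282 + 0.5969i + 0.5511j - 0.5366k
-0.2282 + 0.5969i + 0.5511j - 0.5366k


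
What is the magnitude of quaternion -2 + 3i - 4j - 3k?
√38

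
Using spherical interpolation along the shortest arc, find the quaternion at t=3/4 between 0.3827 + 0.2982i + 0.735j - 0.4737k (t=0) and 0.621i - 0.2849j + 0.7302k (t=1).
0.1209 - 0.4268i + 0.4713j - 0.7623k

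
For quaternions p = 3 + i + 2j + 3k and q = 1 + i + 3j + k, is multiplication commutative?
No: pq = -7 - 3i + 13j + 7k ≠ -7 + 11i + 9j + 5k = qp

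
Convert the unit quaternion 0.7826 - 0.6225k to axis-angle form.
axis = (0, 0, -1), θ = 77°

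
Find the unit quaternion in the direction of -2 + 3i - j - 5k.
-0.3203 + 0.4804i - 0.1601j - 0.8006k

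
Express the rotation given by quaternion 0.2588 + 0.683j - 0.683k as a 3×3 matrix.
[[-0.866, 0.3535, 0.3535], [-0.3535, 0.067, -0.933], [-0.3535, -0.933, 0.067]]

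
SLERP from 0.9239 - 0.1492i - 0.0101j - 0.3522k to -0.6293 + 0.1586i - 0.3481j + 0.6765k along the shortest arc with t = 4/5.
0.7086 - 0.1609i + 0.282j - 0.6265k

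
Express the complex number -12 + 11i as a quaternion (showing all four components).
-12 + 11i + 0j + 0k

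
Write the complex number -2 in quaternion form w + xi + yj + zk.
-2 + 0i + 0j + 0k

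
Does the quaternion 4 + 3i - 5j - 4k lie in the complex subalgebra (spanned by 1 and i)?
No. The quaternion 4 + 3i - 5j - 4k has j-coefficient y = -5 and k-coefficient z = -4, not both zero, so it does not lie in the complex subalgebra spanned by 1 and i.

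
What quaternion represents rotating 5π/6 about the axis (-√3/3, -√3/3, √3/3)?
0.2588 - 0.5577i - 0.5577j + 0.5577k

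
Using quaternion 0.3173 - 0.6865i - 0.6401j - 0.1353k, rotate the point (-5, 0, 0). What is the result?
(-0.72, -3.965, -2.96)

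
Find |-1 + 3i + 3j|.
√19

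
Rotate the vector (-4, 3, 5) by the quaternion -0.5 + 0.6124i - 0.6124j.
(-0.188, 6.812, -1.888)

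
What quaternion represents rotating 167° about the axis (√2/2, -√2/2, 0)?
0.1132 + 0.7026i - 0.7026j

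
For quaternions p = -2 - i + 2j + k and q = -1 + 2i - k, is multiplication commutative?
No: pq = 5 - 5i - j - 3k ≠ 5 - i - 3j + 5k = qp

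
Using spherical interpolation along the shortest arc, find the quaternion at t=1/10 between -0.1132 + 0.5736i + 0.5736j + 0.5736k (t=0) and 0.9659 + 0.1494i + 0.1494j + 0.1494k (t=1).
0.0288 + 0.5771i + 0.5771j + 0.5771k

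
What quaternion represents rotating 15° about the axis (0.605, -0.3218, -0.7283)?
0.9914 + 0.079i - 0.042j - 0.0951k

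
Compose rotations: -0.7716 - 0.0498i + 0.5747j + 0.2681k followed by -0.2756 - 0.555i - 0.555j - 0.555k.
0.6528 + 0.6121i + 0.4463j + 0.0078k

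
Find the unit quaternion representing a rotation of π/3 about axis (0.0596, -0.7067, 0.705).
0.866 + 0.0298i - 0.3533j + 0.3525k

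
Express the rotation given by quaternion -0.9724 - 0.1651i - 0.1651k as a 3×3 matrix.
[[0.9455, -0.3211, 0.0545], [0.3211, 0.891, -0.3211], [0.0545, 0.3211, 0.9455]]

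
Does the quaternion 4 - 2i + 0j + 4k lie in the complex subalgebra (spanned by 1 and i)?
No. The quaternion 4 - 2i + 4k has j-coefficient y = 0 and k-coefficient z = 4, not both zero, so it does not lie in the complex subalgebra spanned by 1 and i.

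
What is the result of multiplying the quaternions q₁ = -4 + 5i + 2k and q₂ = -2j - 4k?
8 + 4i + 28j + 6k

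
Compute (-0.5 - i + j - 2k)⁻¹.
-0.08 + 0.16i - 0.16j + 0.32k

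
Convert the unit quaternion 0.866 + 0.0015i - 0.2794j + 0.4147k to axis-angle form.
axis = (0.003, -0.5588, 0.8293), θ = π/3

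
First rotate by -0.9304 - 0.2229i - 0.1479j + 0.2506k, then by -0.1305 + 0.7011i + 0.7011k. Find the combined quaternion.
0.102 - 0.5195i - 0.3127j - 0.7887k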